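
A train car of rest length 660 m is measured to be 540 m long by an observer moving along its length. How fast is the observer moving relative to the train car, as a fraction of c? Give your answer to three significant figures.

0.575c

Length contraction gives γ = L₀/L = 660/540 = 1.2222.
β = √(1 − 1/γ²) = √0.330554 = 0.575.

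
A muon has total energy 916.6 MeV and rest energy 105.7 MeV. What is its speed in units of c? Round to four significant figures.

γ = E/(mc²) = 916.6/105.7 = 8.6717.
β = √(1 − 1/γ²) = √(1 − 0.0132982) = √0.9867018 = 0.9933.

0.9933c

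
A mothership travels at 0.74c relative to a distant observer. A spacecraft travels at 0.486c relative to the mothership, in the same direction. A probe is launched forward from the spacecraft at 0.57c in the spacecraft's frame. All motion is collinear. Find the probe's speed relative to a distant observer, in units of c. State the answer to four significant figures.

Compose velocities in two stages. Stage 1 (into S'): u₁ = (0.57+0.486)/(1+0.57×0.486) = 0.82693.
Stage 2 (into S): u = (0.82693+0.74)/(1+0.82693×0.74) = 0.97208, so the speed is 0.9721c.

0.9721c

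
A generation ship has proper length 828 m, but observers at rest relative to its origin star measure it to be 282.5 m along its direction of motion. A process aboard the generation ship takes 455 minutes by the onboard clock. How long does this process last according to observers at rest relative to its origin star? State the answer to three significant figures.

1330 minutes

From L = L₀/γ: γ = 828/282.5 = 2.93097.
The same γ dilates the second interval: 2.93097 × 455 minutes = 1330 minutes.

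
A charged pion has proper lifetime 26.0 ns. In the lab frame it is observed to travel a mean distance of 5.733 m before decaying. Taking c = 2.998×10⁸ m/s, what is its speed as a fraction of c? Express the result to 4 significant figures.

Let x = d/(cτ) = 5.733 m / (2.998×10⁸ m/s × 2.600×10^-8 s) = 0.73549. Since d = βγcτ, x = βγ = β/√(1−β²).
Solving: β² = x²/(1+x²) = 0.540946/1.540946 = 0.351048, so β = 0.5925.

0.5925c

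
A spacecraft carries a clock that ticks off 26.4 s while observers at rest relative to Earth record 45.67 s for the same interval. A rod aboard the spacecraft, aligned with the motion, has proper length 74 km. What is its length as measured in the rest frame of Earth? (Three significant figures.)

γ = Δt/Δτ = 45.67/26.4 = 1.72992.
The rod contracts by the same γ: 74 km / 1.72992 = 42.8 km.

42.8 km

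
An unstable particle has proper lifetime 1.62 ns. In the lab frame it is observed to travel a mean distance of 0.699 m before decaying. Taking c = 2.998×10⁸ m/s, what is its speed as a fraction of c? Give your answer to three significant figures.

d = βγcτ ⇒ βγ = d/(cτ) = 0.6990 m / (0.485676 m) = 1.4392.
β = (βγ)/√(1+(βγ)²) = 1.4392/√3.0713 = 0.821.

0.821c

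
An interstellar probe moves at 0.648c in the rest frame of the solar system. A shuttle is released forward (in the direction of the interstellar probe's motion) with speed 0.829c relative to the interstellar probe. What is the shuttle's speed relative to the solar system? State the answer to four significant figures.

0.9608c

In units of c, u = (u' + v)/(1 + u'v) with u' = 0.829 and v = 0.648.
Numerator: 0.829 + 0.648 = 1.477. Denominator: 1 + (0.829)(0.648) = 1.537192.
u = 1.477/1.537192 = 0.96084, so the speed is 0.9608c.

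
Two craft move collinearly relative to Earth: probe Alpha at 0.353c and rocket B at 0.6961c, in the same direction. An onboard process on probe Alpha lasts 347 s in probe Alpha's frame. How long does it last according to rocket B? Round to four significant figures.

389.6 s

Transform probe Alpha's velocity into rocket B's frame: (0.353 − 0.6961)/(1 − 0.353·0.6961) = −0.3431/0.7542767, so the relative speed is 0.45487c.
At |u| = 0.45487c, γ = (1 − 0.206907)^(−1/2) = 1.1229.
The clock on probe Alpha records proper time, so rocket B measures Δt = γΔτ = 1.1229 × 347 = 389.6 s.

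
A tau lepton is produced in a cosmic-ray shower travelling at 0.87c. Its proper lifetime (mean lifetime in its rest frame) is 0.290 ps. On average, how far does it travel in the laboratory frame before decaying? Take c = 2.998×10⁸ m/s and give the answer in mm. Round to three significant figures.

0.153 mm

γ = 1/√(1 − β²) = 1/√(1 − 0.7569) = 1/√0.2431 = 1/0.493052 = 2.0282.
Lab-frame lifetime: Δt = γτ = 2.0282 × 0.290 ps = 0.58818 ps.
Distance: d = vΔt = 0.87 × 2.998×10⁸ m/s × 5.8818×10^-13 s = 1.53×10^-4 m = 0.153 mm.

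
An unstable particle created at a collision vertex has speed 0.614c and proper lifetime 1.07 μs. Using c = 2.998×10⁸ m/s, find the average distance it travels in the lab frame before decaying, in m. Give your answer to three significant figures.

γ = 1/√(1 − β²) = 1/√(1 − 0.376996) = 1/√0.623004 = 1/0.789306 = 1.2669.
Lab-frame lifetime: Δt = γτ = 1.2669 × 1.07 μs = 1.3556 μs.
Distance: d = vΔt = 0.614 × 2.998×10⁸ m/s × 1.3556×10^-6 s = 250 m.

250 m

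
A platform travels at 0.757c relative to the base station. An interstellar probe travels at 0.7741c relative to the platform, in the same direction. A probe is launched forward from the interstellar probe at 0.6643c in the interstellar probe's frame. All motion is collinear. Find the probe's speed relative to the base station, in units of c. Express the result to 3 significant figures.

0.993c

Apply u = (u'+v)/(1+u'v) twice. Probe in the platform frame: (0.6643+0.7741)/(1+0.6643·0.7741) = 1.4384/1.51423463 = 0.94992c.
That velocity, transformed to the rest frame of the base station: (0.94992+0.757)/(1+0.94992·0.757) = 1.70692/1.71908944 = 0.99292c.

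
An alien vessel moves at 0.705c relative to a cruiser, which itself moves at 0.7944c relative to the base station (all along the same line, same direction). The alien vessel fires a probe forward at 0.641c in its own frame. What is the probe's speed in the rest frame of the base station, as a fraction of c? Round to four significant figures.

0.9914c

Compose velocities in two stages. Stage 1 (into S'): u₁ = (0.641+0.705)/(1+0.641×0.705) = 0.92706.
Stage 2 (into S): u = (0.92706+0.7944)/(1+0.92706×0.7944) = 0.99136, so the speed is 0.9914c.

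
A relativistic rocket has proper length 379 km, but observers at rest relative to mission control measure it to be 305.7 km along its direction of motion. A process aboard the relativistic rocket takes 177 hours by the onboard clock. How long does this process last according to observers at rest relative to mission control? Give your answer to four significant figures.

γ = L₀/L = 379/305.7 = 1.23978.
The same γ dilates the second interval: 1.23978 × 177 hours = 219.4 hours.

219.4 hours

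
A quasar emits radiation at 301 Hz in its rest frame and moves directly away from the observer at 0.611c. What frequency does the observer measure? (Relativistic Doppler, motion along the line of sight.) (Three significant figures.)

148 Hz

Relativistic Doppler (source moving away): f_obs = f_src · √((1−β)/(1+β)).
With β = 0.611: factor = √(0.389/1.611) = 0.49139.
f_obs = 301 × 0.49139 = 148 Hz.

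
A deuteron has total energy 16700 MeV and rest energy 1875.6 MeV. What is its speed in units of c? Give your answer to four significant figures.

Total energy E = γmc² gives γ = 16700/1875.6 = 8.9038.
Hence β = √(1 − 1/γ²) = √(1 − 0.0126139) = √0.9873861 = 0.9937.

0.9937c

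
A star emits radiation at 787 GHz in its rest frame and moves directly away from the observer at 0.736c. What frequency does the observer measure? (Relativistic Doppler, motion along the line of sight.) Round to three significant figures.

307 GHz

Relativistic Doppler (source moving away): f_obs = f_src · √((1−β)/(1+β)).
With β = 0.736: factor = √(0.264/1.736) = 0.38997.
f_obs = 787 × 0.38997 = 307 GHz.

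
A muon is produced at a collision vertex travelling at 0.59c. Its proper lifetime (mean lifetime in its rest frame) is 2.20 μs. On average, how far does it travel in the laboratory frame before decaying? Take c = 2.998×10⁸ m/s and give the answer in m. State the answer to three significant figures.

Lorentz factor: γ = (1 − 0.3481)^(−1/2) = 1.2385.
Lab-frame lifetime: Δt = γτ = 1.2385 × 2.20 μs = 2.7247 μs.
Distance: d = vΔt = 0.59 × 2.998×10⁸ m/s × 2.7247×10^-6 s = 482 m.

482 m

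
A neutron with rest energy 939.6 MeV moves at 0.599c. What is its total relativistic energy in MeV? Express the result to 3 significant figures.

With β = 0.599, γ = 1/√(1 − 0.599²) = 1/√0.641199 = 1.2488.
Total energy: E = γmc² = 1.2488 × 939.6 MeV = 1170 MeV.

1170 MeV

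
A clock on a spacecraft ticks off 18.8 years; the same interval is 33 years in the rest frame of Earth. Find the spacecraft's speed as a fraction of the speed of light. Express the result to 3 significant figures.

0.822c

γ = Δt/Δτ = 33/18.8 = 1.7553.
β = √(1 − 1/γ²) = √(1 − 0.324562) = √0.675438 = 0.822.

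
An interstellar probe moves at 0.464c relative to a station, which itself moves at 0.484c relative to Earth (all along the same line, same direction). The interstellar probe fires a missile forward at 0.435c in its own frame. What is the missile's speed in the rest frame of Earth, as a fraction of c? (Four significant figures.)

Compose velocities in two stages. Stage 1 (into S'): u₁ = (0.435+0.464)/(1+0.435×0.464) = 0.74802.
Stage 2 (into S): u = (0.74802+0.484)/(1+0.74802×0.484) = 0.90454, so the speed is 0.9045c.

0.9045c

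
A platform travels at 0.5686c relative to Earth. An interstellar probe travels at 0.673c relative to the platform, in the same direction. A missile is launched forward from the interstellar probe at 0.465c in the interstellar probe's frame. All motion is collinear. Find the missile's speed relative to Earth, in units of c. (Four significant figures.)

First combine the missile and interstellar probe (S''→S'): u₁ = (0.465 + 0.673)/(1 + 0.465×0.673) = 1.138/1.312945 = 0.86675.
Then combine with the platform (S'→S): u = (0.86675 + 0.5686)/(1 + 0.86675×0.5686) = 1.43535/1.49283405 = 0.96149.

0.9615c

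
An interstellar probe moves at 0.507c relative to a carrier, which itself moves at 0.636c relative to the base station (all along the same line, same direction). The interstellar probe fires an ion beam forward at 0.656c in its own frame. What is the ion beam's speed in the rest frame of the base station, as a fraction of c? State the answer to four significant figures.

0.9702c

First combine the ion beam and interstellar probe (S''→S'): u₁ = (0.656 + 0.507)/(1 + 0.656×0.507) = 1.163/1.332592 = 0.87274.
Then combine with the carrier (S'→S): u = (0.87274 + 0.636)/(1 + 0.87274×0.636) = 1.50874/1.55506264 = 0.97021.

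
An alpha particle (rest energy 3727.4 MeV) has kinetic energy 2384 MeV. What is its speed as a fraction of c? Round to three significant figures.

γ = 1 + K/(mc²) = 1 + 2384/3727.4 = 1.6396.
β = √(1 − 1/γ²) = √(1 − 0.371984) = √0.628016 = 0.792.

0.792c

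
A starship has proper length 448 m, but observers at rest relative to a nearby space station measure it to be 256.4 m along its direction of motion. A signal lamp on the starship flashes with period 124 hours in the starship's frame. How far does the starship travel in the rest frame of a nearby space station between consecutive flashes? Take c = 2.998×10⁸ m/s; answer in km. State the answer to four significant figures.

1.918×10^11 km

From L = L₀/γ: γ = 448/256.4 = 1.74727.
β = √(1 − 1/γ²) = 0.82003. Lab-frame period = γτ = 1.74727×124 hours = 216.66 hours. Distance = βc × γτ = 0.82003 × 2.998×10⁸ m/s × 779976 s = 1.9175×10^14 m = 1.918×10^11 km.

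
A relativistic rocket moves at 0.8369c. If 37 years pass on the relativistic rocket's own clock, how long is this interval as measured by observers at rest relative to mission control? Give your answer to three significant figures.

67.6 years

With β = 0.8369, γ = 1/√(1 − 0.8369²) = 1/√0.29959839 = 1.827.
Time dilation: Δt = γ·Δτ = 1.827 × 37 = 67.6 years.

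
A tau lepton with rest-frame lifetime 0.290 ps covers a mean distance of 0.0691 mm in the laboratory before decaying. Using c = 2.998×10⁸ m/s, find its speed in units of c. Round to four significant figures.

0.6222c

Let x = d/(cτ) = 6.910×10^-5 m / (2.998×10⁸ m/s × 2.900×10^-13 s) = 0.79478. Since d = βγcτ, x = βγ = β/√(1−β²).
Solving: β² = x²/(1+x²) = 0.631675/1.631675 = 0.387133, so β = 0.6222.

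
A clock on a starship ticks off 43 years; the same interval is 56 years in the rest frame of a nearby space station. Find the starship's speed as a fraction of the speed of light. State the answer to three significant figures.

γ = Δt/Δτ = 56/43 = 1.3023.
β = √(1 − 1/γ²) = √(1 − 0.589628) = √0.410372 = 0.641.

0.641c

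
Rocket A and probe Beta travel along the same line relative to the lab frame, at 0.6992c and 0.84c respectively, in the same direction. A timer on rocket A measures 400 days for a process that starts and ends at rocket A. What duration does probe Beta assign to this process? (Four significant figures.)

Transform rocket A's velocity into probe Beta's frame: (0.6992 − 0.84)/(1 − 0.6992·0.84) = −0.1408/0.412672, so the relative speed is 0.34119c.
At |u| = 0.34119c, γ = (1 − 0.116411)^(−1/2) = 1.0638.
Rocket A's interval is proper; time dilation gives Δt_B = γΔτ = 1.0638 × 400 days = 425.5 days.

425.5 days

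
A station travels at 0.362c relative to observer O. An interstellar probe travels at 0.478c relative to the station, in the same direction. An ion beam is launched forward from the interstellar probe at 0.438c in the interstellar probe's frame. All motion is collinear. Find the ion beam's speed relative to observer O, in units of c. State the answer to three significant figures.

0.879c

First combine the ion beam and interstellar probe (S''→S'): u₁ = (0.438 + 0.478)/(1 + 0.438×0.478) = 0.916/1.209364 = 0.75742.
Then combine with the station (S'→S): u = (0.75742 + 0.362)/(1 + 0.75742×0.362) = 1.11942/1.27418604 = 0.87854.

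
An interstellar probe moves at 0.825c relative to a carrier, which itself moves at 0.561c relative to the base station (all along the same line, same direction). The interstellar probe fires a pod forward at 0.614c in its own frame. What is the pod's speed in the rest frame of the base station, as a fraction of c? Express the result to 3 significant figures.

0.987c

First combine the pod and interstellar probe (S''→S'): u₁ = (0.614 + 0.825)/(1 + 0.614×0.825) = 1.439/1.50655 = 0.95516.
Then combine with the carrier (S'→S): u = (0.95516 + 0.561)/(1 + 0.95516×0.561) = 1.51616/1.53584476 = 0.98718.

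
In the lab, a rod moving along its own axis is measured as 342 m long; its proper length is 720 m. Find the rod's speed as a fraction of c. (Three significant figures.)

Length contraction gives γ = L₀/L = 720/342 = 2.1053.
β = √(1 − 1/γ²) = √0.774383 = 0.880.

0.880c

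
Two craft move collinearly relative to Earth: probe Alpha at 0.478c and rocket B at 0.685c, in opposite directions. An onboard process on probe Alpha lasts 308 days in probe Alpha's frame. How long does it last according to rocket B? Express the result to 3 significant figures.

Speed of probe Alpha in rocket B's frame: u = (v_A + v_B)/(1 + v_A v_B/c²) = (0.478 + 0.685)/(1 + 0.478×0.685) = 1.163/1.32743 = 0.87613; |u| = 0.87613c.
γ for this relative speed: γ = 1/√(1 − 0.767604) = 2.0744.
The clock on probe Alpha records proper time, so rocket B measures Δt = γΔτ = 2.0744 × 308 = 639 days.

639 days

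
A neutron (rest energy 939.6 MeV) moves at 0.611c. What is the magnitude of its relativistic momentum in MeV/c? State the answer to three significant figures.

725 MeV/c

With β = 0.611, γ = 1/√(1 − 0.611²) = 1/√0.626679 = 1.2632.
Momentum: p = γβ·mc = 1.2632 × 0.611 × 939.6 MeV/c = 725 MeV/c.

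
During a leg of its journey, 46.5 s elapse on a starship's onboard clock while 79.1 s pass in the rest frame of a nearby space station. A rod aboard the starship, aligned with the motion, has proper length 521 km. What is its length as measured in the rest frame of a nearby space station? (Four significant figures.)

γ = Δt/Δτ = 79.1/46.5 = 1.70108.
L = L₀/γ = 521/1.70108 = 306.3 km.

306.3 km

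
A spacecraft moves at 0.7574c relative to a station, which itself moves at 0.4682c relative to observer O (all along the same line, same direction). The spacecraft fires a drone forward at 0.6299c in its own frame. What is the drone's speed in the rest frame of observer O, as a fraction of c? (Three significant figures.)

0.978c

Compose velocities in two stages. Stage 1 (into S'): u₁ = (0.6299+0.7574)/(1+0.6299×0.7574) = 0.93921.
Stage 2 (into S): u = (0.93921+0.4682)/(1+0.93921×0.4682) = 0.97755, so the speed is 0.978c.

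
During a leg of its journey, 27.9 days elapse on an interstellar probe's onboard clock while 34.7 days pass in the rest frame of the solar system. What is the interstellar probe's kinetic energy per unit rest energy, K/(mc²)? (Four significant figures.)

0.2437

The time-dilation ratio gives γ = 34.7/27.9 = 1.24373.
Since K = (γ−1)mc², K/(mc²) = 1.24373 − 1 = 0.2437.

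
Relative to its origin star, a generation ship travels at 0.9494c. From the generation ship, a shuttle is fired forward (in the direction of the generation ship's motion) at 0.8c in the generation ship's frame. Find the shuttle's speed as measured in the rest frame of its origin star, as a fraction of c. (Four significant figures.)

In units of c, u = (u' + v)/(1 + u'v) with u' = 0.8 and v = 0.9494.
Numerator: 0.8 + 0.9494 = 1.7494. Denominator: 1 + (0.8)(0.9494) = 1.75952.
u = 1.7494/1.75952 = 0.99425, so the speed is 0.9942c.

0.9942c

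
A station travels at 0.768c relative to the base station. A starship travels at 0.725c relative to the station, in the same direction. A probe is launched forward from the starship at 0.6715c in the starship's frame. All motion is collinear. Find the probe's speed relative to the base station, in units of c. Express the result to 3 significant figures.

First combine the probe and starship (S''→S'): u₁ = (0.6715 + 0.725)/(1 + 0.6715×0.725) = 1.3965/1.4868375 = 0.93924.
Then combine with the station (S'→S): u = (0.93924 + 0.768)/(1 + 0.93924×0.768) = 1.70724/1.72133632 = 0.99181.

0.992c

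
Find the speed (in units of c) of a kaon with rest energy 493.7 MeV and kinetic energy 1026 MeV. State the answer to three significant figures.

0.946c

γ = 1 + K/(mc²) = 1 + 1026/493.7 = 3.0782.
β = √(1 − 1/γ²) = √(1 − 0.105537) = √0.894463 = 0.946.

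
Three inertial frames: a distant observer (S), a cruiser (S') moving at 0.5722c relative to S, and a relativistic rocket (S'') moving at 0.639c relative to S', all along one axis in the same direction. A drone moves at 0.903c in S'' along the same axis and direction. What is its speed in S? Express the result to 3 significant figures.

First combine the drone and relativistic rocket (S''→S'): u₁ = (0.903 + 0.639)/(1 + 0.903×0.639) = 1.542/1.577017 = 0.9778.
Then combine with the cruiser (S'→S): u = (0.9778 + 0.5722)/(1 + 0.9778×0.5722) = 1.55/1.55949716 = 0.99391.

0.994c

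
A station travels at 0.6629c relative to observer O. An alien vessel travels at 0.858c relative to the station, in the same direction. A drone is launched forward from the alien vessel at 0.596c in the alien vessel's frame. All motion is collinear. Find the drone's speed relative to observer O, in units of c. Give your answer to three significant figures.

0.992c

Compose velocities in two stages. Stage 1 (into S'): u₁ = (0.596+0.858)/(1+0.596×0.858) = 0.96204.
Stage 2 (into S): u = (0.96204+0.6629)/(1+0.96204×0.6629) = 0.99219, so the speed is 0.992c.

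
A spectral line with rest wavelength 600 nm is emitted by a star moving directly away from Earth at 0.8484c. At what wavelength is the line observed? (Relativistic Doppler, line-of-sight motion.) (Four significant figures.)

2095 nm

Relativistic Doppler for wavelength: λ_obs = λ_src · √((1+β)/(1−β)).
With β = 0.8484: factor = √(1.8484/0.1516) = 3.4918.
λ_obs = 600 × 3.4918 = 2095 nm.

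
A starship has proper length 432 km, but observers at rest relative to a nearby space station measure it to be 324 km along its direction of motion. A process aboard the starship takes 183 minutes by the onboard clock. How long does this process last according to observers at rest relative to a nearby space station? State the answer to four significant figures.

244.0 minutes

Length contraction gives γ = L₀/L = 432/324 = 1.33333.
Δt = γΔτ = 1.33333 × 183 = 244.0 minutes.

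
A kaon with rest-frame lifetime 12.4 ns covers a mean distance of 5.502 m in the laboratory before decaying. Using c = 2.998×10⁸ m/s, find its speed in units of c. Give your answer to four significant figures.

Lab distance = (lab lifetime)·v = γτ·βc, so βγ = d/(cτ) = 5.502/(2.998×10⁸ × 1.240×10^-8) = 1.48.
With βγ = 1.48: γ² = 1 + (βγ)² = 3.1904, and β = (βγ)/γ = 1.48/1.78617 = 0.8286.

0.8286c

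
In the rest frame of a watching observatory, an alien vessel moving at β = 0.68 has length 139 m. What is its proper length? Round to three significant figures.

γ = 1/√(1 − β²) = 1/√(1 − 0.4624) = 1/√0.5376 = 1/0.733212 = 1.3639.
Proper length: L₀ = γ·L = 1.3639 × 139 = 190 m.

190 m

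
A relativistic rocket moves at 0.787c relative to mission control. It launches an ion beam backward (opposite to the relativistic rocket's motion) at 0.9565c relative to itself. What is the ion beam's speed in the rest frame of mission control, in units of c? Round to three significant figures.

Relativistic velocity addition: u = (u' + v)/(1 + u'v/c²), with u' = −0.9565c and v = 0.787c.
Numerator: −0.9565 + 0.787 = −0.1695. Denominator: 1 + (−0.9565)(0.787) = 0.2472345.
u = −0.1695/0.2472345 = −0.68558, so the speed is 0.686c.

0.686c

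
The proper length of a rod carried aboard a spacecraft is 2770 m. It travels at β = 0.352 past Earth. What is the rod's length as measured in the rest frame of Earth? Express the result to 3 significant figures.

Lorentz factor: γ = (1 − 0.123904)^(−1/2) = 1.0684.
Along the direction of motion the measured length is L₀/γ = 2770/1.0684 = 2590 m.

2590 m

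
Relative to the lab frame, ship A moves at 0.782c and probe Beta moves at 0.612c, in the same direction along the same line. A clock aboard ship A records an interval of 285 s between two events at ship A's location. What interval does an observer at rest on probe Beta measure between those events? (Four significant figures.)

301.5 s

Transform ship A's velocity into probe Beta's frame: (0.782 − 0.612)/(1 − 0.782·0.612) = 0.17/0.521416, so the relative speed is 0.32604c.
At |u| = 0.32604c, γ = (1 − 0.106302)^(−1/2) = 1.0578.
Ship A's interval is proper; time dilation gives Δt_B = γΔτ = 1.0578 × 285 s = 301.5 s.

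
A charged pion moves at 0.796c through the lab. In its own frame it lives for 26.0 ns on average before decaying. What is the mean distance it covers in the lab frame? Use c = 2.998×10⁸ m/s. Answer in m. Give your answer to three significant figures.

With β = 0.796, γ = 1/√(1 − 0.796²) = 1/√0.366384 = 1.6521.
Lab-frame lifetime: Δt = γτ = 1.6521 × 26.0 ns = 42.955 ns.
Distance: d = vΔt = 0.796 × 2.998×10⁸ m/s × 4.2955×10^-8 s = 10.3 m.

10.3 m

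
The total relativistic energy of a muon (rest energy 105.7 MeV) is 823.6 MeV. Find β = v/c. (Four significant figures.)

Total energy E = γmc² gives γ = 823.6/105.7 = 7.7919.
Hence β = √(1 − 1/γ²) = √(1 − 0.0164707) = √0.9835293 = 0.9917.

0.9917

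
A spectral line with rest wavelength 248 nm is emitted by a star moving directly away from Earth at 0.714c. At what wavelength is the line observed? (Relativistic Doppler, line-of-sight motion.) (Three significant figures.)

Relativistic Doppler for wavelength: λ_obs = λ_src · √((1+β)/(1−β)).
With β = 0.714: factor = √(1.714/0.286) = 2.4481.
λ_obs = 248 × 2.4481 = 607 nm.

607 nm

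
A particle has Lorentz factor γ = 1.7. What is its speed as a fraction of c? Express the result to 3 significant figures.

β = √(1 − 1/γ²) = √(1 − 1/2.89) = √0.653979 = 0.809.

0.809c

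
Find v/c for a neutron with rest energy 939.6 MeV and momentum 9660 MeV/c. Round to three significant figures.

0.995

βγ = pc/(mc²) = 9660/939.6 = 10.281.
Since γ² = 1 + (βγ)² = 106.699, γ = √106.699 = 10.3295, and β = (βγ)/γ = 10.281/10.3295 = 0.995.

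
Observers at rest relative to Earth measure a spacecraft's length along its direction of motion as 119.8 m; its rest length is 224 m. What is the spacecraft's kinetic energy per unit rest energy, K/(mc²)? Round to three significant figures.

0.870

From L = L₀/γ: γ = 224/119.8 = 1.86978.
K/(mc²) = γ − 1 = 1.86978 − 1 = 0.870.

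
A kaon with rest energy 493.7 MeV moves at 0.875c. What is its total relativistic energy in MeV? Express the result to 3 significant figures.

1020 MeV

γ = 1/√(1 − β²) = 1/√(1 − 0.765625) = 1/√0.234375 = 1/0.484123 = 2.0656.
Total energy: E = γmc² = 2.0656 × 493.7 MeV = 1020 MeV.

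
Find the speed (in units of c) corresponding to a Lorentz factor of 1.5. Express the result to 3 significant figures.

0.745c

β = √(1 − 1/γ²) = √(1 − 1/2.25) = √0.555556 = 0.745.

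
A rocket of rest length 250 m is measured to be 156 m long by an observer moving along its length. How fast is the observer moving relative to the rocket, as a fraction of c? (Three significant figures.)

0.781c

Length contraction gives γ = L₀/L = 250/156 = 1.6026.
β = √(1 − 1/γ²) = √0.610641 = 0.781.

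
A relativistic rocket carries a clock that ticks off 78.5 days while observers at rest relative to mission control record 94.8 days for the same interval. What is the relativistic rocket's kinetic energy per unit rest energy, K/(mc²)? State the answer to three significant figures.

0.208

From Δt = γΔτ: γ = 94.8/78.5 = 1.20764.
K/(mc²) = γ − 1 = 1.20764 − 1 = 0.208.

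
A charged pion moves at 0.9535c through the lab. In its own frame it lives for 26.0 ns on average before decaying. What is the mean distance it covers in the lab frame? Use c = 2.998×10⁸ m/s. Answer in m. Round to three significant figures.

24.7 m

β² = 0.90916225, so γ = 1/√0.09083775 = 3.3179.
Lab-frame lifetime: Δt = γτ = 3.3179 × 26.0 ns = 86.265 ns.
Distance: d = vΔt = 0.9535 × 2.998×10⁸ m/s × 8.6265×10^-8 s = 24.7 m.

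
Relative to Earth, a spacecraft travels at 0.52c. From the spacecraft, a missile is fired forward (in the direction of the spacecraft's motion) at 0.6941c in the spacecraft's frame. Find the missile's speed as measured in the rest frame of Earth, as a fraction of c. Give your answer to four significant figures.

In units of c, u = (u' + v)/(1 + u'v) with u' = 0.6941 and v = 0.52.
Numerator: 0.6941 + 0.52 = 1.2141. Denominator: 1 + (0.6941)(0.52) = 1.360932.
u = 1.2141/1.360932 = 0.89211, so the speed is 0.8921c.

0.8921c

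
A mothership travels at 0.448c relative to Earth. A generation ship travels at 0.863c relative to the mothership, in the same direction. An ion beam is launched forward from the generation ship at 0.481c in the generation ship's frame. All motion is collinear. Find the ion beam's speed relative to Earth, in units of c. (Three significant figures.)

0.981c

Compose velocities in two stages. Stage 1 (into S'): u₁ = (0.481+0.863)/(1+0.481×0.863) = 0.94975.
Stage 2 (into S): u = (0.94975+0.448)/(1+0.94975×0.448) = 0.98054, so the speed is 0.981c.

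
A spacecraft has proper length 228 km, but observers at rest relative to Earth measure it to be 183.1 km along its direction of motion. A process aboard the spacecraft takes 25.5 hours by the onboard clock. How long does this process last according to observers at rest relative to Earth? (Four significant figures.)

Length contraction gives γ = L₀/L = 228/183.1 = 1.24522.
The same γ dilates the second interval: 1.24522 × 25.5 hours = 31.75 hours.

31.75 hours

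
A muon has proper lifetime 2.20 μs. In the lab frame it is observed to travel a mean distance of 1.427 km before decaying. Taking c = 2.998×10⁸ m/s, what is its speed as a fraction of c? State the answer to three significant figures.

0.908c

Let x = d/(cτ) = 1427 m / (2.998×10⁸ m/s × 2.200×10^-6 s) = 2.1636. Since d = βγcτ, x = βγ = β/√(1−β²).
Solving: β² = x²/(1+x²) = 4.68116/5.68116 = 0.82398, so β = 0.908.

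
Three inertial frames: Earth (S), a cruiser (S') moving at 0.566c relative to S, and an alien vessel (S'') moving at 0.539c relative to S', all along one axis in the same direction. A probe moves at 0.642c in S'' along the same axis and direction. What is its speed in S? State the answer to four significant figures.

0.9644c

Apply u = (u'+v)/(1+u'v) twice. Probe in the cruiser frame: (0.642+0.539)/(1+0.642·0.539) = 1.181/1.346038 = 0.87739c.
That velocity, transformed to the rest frame of Earth: (0.87739+0.566)/(1+0.87739·0.566) = 1.44339/1.49660274 = 0.96444c.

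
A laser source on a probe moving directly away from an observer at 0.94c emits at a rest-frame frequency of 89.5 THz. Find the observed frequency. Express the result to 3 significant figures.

15.7 THz

Relativistic Doppler (source moving away): f_obs = f_src · √((1−β)/(1+β)).
With β = 0.94: factor = √(0.06/1.94) = 0.17586.
f_obs = 89.5 × 0.17586 = 15.7 THz.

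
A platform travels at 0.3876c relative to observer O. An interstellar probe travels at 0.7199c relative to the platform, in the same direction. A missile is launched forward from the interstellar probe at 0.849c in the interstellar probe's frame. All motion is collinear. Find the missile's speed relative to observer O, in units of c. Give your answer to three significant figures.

Compose velocities in two stages. Stage 1 (into S'): u₁ = (0.849+0.7199)/(1+0.849×0.7199) = 0.97375.
Stage 2 (into S): u = (0.97375+0.3876)/(1+0.97375×0.3876) = 0.98833, so the speed is 0.988c.

0.988c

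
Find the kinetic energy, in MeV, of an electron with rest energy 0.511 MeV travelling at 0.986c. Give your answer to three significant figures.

2.55 MeV

With β = 0.986, γ = 1/√(1 − 0.986²) = 1/√0.027804 = 5.9972.
Kinetic energy: K = (γ − 1)mc² = (5.9972 − 1) × 0.511 MeV = 4.9972 × 0.511 = 2.55 MeV.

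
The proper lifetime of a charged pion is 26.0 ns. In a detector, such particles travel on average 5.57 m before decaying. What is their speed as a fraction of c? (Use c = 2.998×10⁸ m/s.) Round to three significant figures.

Lab distance = (lab lifetime)·v = γτ·βc, so βγ = d/(cτ) = 5.570/(2.998×10⁸ × 2.600×10^-8) = 0.71458.
With βγ = 0.71458: γ² = 1 + (βγ)² = 1.510625, and β = (βγ)/γ = 0.71458/1.22907 = 0.581.

0.581c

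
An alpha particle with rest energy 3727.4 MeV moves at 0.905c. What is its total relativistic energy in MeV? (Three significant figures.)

With β = 0.905, γ = 1/√(1 − 0.905²) = 1/√0.180975 = 2.3507.
Total energy: E = γmc² = 2.3507 × 3727.4 MeV = 8760 MeV.

8760 MeV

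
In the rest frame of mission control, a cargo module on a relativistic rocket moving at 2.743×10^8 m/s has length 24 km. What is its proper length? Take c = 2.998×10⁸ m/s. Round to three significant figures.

59.5 km

β = v/c = (2.743×10^8 m/s)/(2.998×10⁸ m/s) = 0.914943.
Lorentz factor: γ = (1 − 0.8371207)^(−1/2) = 2.4778.
Proper length: L₀ = γ·L = 2.4778 × 24 = 59.5 km.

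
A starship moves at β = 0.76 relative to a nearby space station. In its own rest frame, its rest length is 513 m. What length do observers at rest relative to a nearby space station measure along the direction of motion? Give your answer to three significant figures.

333 m

γ = 1/√(1 − β²) = 1/√(1 − 0.5776) = 1/√0.4224 = 1/0.649923 = 1.5386.
Length contraction: L = L₀/γ = 513/1.5386 = 333 m.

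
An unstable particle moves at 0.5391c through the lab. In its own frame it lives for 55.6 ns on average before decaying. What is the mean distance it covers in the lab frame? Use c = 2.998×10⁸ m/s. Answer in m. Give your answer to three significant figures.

10.7 m

Lorentz factor: γ = (1 − 0.29062881)^(−1/2) = 1.1873.
Lab-frame lifetime: Δt = γτ = 1.1873 × 55.6 ns = 66.014 ns.
Distance: d = vΔt = 0.5391 × 2.998×10⁸ m/s × 6.6014×10^-8 s = 10.7 m.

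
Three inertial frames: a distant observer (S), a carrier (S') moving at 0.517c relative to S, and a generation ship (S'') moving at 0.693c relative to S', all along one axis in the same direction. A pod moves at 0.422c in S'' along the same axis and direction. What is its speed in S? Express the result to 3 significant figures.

Apply u = (u'+v)/(1+u'v) twice. Pod in the carrier frame: (0.422+0.693)/(1+0.422·0.693) = 1.115/1.292446 = 0.86271c.
That velocity, transformed to the rest frame of a distant observer: (0.86271+0.517)/(1+0.86271·0.517) = 1.37971/1.44602107 = 0.95414c.

0.954c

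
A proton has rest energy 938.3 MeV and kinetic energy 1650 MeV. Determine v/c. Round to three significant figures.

0.932

K = (γ−1)mc², so γ = 1 + 1650/938.3 = 2.7585.
Then v/c = √(1 − γ⁻²) = √(1 − 0.131418) = √0.868582 = 0.932.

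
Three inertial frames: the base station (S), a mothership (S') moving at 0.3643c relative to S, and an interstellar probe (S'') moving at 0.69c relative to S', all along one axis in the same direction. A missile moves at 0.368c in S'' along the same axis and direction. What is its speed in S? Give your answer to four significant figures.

Compose velocities in two stages. Stage 1 (into S'): u₁ = (0.368+0.69)/(1+0.368×0.69) = 0.84375.
Stage 2 (into S): u = (0.84375+0.3643)/(1+0.84375×0.3643) = 0.92402, so the speed is 0.9240c.

0.9240c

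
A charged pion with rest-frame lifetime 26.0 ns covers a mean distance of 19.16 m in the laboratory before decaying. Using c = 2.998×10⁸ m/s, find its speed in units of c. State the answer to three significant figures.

d = βγcτ ⇒ βγ = d/(cτ) = 19.16 m / (7.7948 m) = 2.458.
β = (βγ)/√(1+(βγ)²) = 2.458/√7.04176 = 0.926.

0.926c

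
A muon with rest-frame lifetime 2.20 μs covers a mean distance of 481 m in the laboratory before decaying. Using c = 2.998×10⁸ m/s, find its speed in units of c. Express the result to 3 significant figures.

Let x = d/(cτ) = 481.0 m / (2.998×10⁸ m/s × 2.200×10^-6 s) = 0.72927. Since d = βγcτ, x = βγ = β/√(1−β²).
Solving: β² = x²/(1+x²) = 0.531835/1.531835 = 0.347188, so β = 0.589.

0.589c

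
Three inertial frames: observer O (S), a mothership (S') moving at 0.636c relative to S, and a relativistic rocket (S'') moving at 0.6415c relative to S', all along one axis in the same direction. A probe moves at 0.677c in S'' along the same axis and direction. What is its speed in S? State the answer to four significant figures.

0.9815c

First combine the probe and relativistic rocket (S''→S'): u₁ = (0.677 + 0.6415)/(1 + 0.677×0.6415) = 1.3185/1.4342955 = 0.91927.
Then combine with the mothership (S'→S): u = (0.91927 + 0.636)/(1 + 0.91927×0.636) = 1.55527/1.58465572 = 0.98146.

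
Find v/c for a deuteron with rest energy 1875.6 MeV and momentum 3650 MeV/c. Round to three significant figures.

0.889

pc/(mc²) = 3650/1875.6 = 1.946 = βγ = β/√(1−β²).
So β² = x²/(1 + x²) with x = 1.946: x² = 3.78692, β² = 3.78692/4.78692 = 0.791097, β = 0.889.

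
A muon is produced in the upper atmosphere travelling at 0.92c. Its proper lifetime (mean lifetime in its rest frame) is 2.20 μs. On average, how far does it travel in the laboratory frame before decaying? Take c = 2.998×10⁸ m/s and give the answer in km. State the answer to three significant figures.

1.55 km

β² = 0.8464, so γ = 1/√0.1536 = 2.5516.
Lab-frame lifetime: Δt = γτ = 2.5516 × 2.20 μs = 5.6135 μs.
Distance: d = vΔt = 0.92 × 2.998×10⁸ m/s × 5.6135×10^-6 s = 1550 m = 1.55 km.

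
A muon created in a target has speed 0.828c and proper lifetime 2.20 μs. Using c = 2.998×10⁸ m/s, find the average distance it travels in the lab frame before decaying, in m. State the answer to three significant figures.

974 m

β² = 0.685584, so γ = 1/√0.314416 = 1.7834.
Lab-frame lifetime: Δt = γτ = 1.7834 × 2.20 μs = 3.9235 μs.
Distance: d = vΔt = 0.828 × 2.998×10⁸ m/s × 3.9235×10^-6 s = 974 m.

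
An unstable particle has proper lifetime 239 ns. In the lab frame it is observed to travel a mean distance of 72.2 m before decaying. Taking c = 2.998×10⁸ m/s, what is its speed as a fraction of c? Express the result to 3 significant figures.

Let x = d/(cτ) = 72.20 m / (2.998×10⁸ m/s × 2.390×10^-7 s) = 1.0076. Since d = βγcτ, x = βγ = β/√(1−β²).
Solving: β² = x²/(1+x²) = 1.01526/2.01526 = 0.503786, so β = 0.710.

0.710c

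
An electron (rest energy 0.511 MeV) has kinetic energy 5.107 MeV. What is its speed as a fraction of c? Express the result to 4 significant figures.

γ = 1 + K/(mc²) = 1 + 5.107/0.511 = 10.994.
β = √(1 − 1/γ²) = √(1 − 0.00827349) = √0.99172651 = 0.9959.

0.9959c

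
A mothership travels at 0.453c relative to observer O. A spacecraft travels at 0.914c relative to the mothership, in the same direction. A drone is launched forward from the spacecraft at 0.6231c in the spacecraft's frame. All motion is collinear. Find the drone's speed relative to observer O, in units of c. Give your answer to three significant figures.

First combine the drone and spacecraft (S''→S'): u₁ = (0.6231 + 0.914)/(1 + 0.6231×0.914) = 1.5371/1.5695134 = 0.97935.
Then combine with the mothership (S'→S): u = (0.97935 + 0.453)/(1 + 0.97935×0.453) = 1.43235/1.44364555 = 0.99218.

0.992c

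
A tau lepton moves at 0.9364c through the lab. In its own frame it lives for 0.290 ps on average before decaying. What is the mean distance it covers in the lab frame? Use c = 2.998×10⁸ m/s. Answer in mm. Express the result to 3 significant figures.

0.232 mm

β² = 0.87684496, so γ = 1/√0.12315504 = 2.8495.
Lab-frame lifetime: Δt = γτ = 2.8495 × 0.290 ps = 0.82635 ps.
Distance: d = vΔt = 0.9364 × 2.998×10⁸ m/s × 8.2635×10^-13 s = 2.32×10^-4 m = 0.232 mm.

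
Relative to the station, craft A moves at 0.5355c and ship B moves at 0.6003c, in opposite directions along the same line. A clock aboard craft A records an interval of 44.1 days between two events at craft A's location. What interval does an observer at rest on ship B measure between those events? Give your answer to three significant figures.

The velocity of craft A relative to ship B is (0.5355 + 0.6003)c / (1 + 0.5355×0.6003) = 0.8595c; relative speed 0.8595c.
γ for this relative speed: γ = 1/√(1 − 0.73874) = 1.9564.
Craft A's interval is proper; time dilation gives Δt_B = γΔτ = 1.9564 × 44.1 days = 86.3 days.

86.3 days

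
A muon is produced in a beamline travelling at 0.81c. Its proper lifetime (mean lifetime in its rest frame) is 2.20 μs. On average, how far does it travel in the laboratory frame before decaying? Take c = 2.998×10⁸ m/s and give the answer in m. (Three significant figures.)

With β = 0.81, γ = 1/√(1 − 0.81²) = 1/√0.3439 = 1.7052.
Lab-frame lifetime: Δt = γτ = 1.7052 × 2.20 μs = 3.7514 μs.
Distance: d = vΔt = 0.81 × 2.998×10⁸ m/s × 3.7514×10^-6 s = 911 m.

911 m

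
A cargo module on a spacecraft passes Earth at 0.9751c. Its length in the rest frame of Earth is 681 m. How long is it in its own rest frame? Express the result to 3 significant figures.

γ = 1/√(1 − β²) = 1/√(1 − 0.95082001) = 1/√0.04917999 = 1/0.221766 = 4.5093.
Proper length: L₀ = γ·L = 4.5093 × 681 = 3070 m.

3070 m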